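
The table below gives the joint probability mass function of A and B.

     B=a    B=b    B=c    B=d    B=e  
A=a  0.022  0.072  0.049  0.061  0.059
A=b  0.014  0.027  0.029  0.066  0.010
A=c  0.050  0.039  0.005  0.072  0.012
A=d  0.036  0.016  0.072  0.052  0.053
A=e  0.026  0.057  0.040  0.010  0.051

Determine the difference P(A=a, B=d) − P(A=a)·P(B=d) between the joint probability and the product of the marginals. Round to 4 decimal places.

-0.0076

P(A=a) = 0.022 + 0.072 + 0.049 + 0.061 + 0.059 = 0.263.
P(B=d) = 0.061 + 0.066 + 0.072 + 0.052 + 0.010 = 0.261.
P(A=a, B=d) − P(A=a)P(B=d) = 0.061 − 0.263×0.261 = -0.0076.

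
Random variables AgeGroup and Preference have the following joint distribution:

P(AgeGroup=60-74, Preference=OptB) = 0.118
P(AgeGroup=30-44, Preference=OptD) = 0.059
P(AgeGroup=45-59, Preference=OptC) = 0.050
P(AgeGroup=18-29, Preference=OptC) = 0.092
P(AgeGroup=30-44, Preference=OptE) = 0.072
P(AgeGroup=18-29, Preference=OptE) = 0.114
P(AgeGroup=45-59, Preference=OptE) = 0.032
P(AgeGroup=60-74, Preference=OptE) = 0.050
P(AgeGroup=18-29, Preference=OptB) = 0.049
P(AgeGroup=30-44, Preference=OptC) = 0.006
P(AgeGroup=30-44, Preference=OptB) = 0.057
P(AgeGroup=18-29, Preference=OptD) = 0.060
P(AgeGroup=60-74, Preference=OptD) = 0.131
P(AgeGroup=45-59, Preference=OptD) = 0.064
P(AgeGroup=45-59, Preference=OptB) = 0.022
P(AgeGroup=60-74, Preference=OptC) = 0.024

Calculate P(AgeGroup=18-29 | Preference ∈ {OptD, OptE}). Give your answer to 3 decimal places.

P(Preference=OptD) = 0.060 + 0.059 + 0.064 + 0.131 = 0.314.
P(Preference=OptE) = 0.114 + 0.072 + 0.032 + 0.050 = 0.268.
P(Preference ∈ {OptD, OptE}) = 0.314 + 0.268 = 0.582; P(AgeGroup=18-29, Preference ∈ {OptD, OptE}) = 0.060 + 0.114 = 0.174.
P(AgeGroup=18-29 | Preference ∈ {OptD, OptE}) = 0.174/0.582 = 0.299.

0.299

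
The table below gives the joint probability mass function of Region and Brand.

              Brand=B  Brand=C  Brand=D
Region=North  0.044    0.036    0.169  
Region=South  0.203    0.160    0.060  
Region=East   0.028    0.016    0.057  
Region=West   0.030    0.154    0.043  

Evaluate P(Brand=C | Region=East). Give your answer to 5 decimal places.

P(Region=East) = 0.028 + 0.016 + 0.057 = 0.101.
P(Brand=C | Region=East) = 0.016/0.101 = 0.15842.

0.15842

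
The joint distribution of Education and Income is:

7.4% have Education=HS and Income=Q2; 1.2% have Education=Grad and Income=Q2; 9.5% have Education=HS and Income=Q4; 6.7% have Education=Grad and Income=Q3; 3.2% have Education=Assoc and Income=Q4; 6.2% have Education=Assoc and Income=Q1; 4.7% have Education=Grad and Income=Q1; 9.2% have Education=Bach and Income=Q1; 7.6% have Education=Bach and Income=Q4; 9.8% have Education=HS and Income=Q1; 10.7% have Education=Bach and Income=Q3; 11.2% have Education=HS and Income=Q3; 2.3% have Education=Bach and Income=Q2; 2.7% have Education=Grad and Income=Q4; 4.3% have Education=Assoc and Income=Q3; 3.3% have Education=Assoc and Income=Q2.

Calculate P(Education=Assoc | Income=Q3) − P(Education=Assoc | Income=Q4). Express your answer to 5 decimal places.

-0.00843

P(Income=Q3) = 0.112 + 0.043 + 0.107 + 0.067 = 0.329; P(Education=Assoc | Income=Q3) = 0.043/0.329 = 0.130699.
P(Income=Q4) = 0.095 + 0.032 + 0.076 + 0.027 = 0.230; P(Education=Assoc | Income=Q4) = 0.032/0.230 = 0.139130.
Difference = -0.00843.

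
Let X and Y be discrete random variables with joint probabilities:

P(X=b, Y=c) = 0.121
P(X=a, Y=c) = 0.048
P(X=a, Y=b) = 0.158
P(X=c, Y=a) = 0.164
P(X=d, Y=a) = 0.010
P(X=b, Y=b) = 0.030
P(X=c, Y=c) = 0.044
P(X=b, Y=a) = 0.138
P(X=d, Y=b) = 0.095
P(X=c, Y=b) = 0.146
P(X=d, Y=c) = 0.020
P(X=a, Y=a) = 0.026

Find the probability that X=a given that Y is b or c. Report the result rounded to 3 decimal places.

0.311

P(Y=b) = 0.158 + 0.030 + 0.146 + 0.095 = 0.429.
P(Y=c) = 0.048 + 0.121 + 0.044 + 0.020 = 0.233.
P(Y ∈ {b, c}) = 0.429 + 0.233 = 0.662; P(X=a, Y ∈ {b, c}) = 0.158 + 0.048 = 0.206.
P(X=a | Y ∈ {b, c}) = 0.206/0.662 = 0.311.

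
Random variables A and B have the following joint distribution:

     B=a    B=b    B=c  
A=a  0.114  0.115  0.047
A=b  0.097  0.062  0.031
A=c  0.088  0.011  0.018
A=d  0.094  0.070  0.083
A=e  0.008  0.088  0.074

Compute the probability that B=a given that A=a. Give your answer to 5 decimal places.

P(A=a) = 0.114 + 0.115 + 0.047 = 0.276.
P(B=a | A=a) = 0.114/0.276 = 0.41304.

0.41304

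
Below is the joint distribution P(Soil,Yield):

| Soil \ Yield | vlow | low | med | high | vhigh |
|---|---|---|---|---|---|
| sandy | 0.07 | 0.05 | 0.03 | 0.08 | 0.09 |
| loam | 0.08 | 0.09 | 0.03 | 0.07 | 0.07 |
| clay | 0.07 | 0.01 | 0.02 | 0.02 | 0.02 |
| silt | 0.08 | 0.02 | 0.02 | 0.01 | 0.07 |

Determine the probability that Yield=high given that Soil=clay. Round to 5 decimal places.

P(Soil=clay) = 0.07 + 0.01 + 0.02 + 0.02 + 0.02 = 0.14.
P(Yield=high | Soil=clay) = 0.02/0.14 = 0.14286.

0.14286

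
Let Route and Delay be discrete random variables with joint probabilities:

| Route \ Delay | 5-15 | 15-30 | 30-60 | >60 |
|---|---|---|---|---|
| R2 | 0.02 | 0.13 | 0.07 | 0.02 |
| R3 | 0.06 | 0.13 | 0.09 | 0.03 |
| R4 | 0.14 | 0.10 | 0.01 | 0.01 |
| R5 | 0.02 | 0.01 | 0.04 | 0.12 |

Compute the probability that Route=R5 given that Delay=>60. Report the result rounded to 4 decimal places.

P(Delay=>60) = 0.02 + 0.03 + 0.01 + 0.12 = 0.18.
P(Route=R5 | Delay=>60) = 0.12/0.18 = 0.6667.

0.6667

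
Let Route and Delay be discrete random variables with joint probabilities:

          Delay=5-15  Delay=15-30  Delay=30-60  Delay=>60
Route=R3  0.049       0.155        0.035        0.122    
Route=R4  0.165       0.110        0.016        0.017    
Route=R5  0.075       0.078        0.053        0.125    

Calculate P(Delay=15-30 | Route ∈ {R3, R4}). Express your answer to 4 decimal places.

P(Route=R3) = 0.049 + 0.155 + 0.035 + 0.122 = 0.361.
P(Route=R4) = 0.165 + 0.110 + 0.016 + 0.017 = 0.308.
P(Route ∈ {R3, R4}) = 0.361 + 0.308 = 0.669; P(Delay=15-30, Route ∈ {R3, R4}) = 0.155 + 0.110 = 0.265.
P(Delay=15-30 | Route ∈ {R3, R4}) = 0.265/0.669 = 0.3961.

0.3961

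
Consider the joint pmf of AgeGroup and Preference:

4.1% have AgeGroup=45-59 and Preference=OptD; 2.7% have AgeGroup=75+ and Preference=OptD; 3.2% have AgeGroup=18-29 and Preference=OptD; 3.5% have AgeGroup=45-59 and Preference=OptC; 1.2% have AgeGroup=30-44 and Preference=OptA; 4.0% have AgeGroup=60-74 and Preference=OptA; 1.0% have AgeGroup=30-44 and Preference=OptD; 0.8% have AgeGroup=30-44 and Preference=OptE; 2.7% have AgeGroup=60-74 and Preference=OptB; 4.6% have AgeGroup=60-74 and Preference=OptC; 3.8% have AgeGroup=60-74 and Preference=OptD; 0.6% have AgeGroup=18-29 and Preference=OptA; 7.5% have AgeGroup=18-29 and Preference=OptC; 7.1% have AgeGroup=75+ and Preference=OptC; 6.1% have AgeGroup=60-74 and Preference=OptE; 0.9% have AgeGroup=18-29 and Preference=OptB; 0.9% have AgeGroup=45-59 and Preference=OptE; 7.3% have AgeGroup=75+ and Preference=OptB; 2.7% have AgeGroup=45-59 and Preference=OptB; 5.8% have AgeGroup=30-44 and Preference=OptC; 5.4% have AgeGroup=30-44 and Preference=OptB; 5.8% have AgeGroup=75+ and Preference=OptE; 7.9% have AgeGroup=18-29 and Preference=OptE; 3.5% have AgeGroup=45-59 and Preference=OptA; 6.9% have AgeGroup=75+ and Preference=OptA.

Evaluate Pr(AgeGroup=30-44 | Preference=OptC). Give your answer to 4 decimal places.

P(Preference=OptC) = 0.075 + 0.058 + 0.035 + 0.046 + 0.071 = 0.285.
P(AgeGroup=30-44 | Preference=OptC) = 0.058/0.285 = 0.2035.

0.2035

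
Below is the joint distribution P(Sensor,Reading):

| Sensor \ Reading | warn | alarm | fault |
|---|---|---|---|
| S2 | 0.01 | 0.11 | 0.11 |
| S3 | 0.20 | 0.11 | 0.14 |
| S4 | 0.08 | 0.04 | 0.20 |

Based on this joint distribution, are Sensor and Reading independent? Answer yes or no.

no

P(Sensor=S3) = 0.45 and P(Reading=warn) = 0.29, so their product is 0.1305, but P(Sensor=S3, Reading=warn) = 0.20. Since these differ, Sensor and Reading are not independent.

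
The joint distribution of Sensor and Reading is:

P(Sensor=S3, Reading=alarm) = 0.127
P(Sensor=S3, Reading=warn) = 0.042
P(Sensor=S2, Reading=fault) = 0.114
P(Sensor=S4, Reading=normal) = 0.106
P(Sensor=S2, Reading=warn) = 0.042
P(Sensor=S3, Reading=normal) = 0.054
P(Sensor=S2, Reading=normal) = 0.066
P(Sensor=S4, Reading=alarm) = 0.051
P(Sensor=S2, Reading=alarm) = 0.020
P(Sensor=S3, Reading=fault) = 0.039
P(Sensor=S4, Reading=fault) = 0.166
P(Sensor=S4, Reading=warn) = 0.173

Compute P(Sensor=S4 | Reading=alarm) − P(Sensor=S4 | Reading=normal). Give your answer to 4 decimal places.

P(Reading=alarm) = 0.020 + 0.127 + 0.051 = 0.198; P(Sensor=S4 | Reading=alarm) = 0.051/0.198 = 0.25758.
P(Reading=normal) = 0.066 + 0.054 + 0.106 = 0.226; P(Sensor=S4 | Reading=normal) = 0.106/0.226 = 0.46903.
Difference = -0.2115.

-0.2115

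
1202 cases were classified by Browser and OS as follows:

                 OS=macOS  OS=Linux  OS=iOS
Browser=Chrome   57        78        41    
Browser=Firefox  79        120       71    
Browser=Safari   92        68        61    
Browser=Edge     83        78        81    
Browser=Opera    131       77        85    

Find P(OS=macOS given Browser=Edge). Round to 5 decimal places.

0.34298

Total with Browser=Edge: 83 + 78 + 81 = 242.
P(OS=macOS | Browser=Edge) = 83/242 = 0.34298.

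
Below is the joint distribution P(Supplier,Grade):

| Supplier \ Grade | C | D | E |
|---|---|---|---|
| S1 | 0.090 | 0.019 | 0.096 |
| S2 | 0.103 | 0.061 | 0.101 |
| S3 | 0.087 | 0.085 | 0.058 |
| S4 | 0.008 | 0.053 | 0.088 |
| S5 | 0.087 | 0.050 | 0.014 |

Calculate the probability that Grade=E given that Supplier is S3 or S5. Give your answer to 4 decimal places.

0.1890

P(Supplier=S3) = 0.087 + 0.085 + 0.058 = 0.230.
P(Supplier=S5) = 0.087 + 0.050 + 0.014 = 0.151.
P(Supplier ∈ {S3, S5}) = 0.230 + 0.151 = 0.381; P(Grade=E, Supplier ∈ {S3, S5}) = 0.058 + 0.014 = 0.072.
P(Grade=E | Supplier ∈ {S3, S5}) = 0.072/0.381 = 0.1890.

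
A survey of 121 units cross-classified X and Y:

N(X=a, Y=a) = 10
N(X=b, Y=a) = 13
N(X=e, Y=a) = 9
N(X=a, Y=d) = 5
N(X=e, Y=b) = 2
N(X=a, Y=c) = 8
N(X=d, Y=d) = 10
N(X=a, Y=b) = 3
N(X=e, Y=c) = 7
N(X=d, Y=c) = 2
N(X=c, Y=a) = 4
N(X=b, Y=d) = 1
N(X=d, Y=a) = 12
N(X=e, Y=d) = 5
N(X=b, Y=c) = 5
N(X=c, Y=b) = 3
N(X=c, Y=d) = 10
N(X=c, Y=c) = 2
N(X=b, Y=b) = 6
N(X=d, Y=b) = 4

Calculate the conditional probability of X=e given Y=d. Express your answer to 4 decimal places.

Total with Y=d: 5 + 1 + 10 + 10 + 5 = 31.
P(X=e | Y=d) = 5/31 = 0.1613.

0.1613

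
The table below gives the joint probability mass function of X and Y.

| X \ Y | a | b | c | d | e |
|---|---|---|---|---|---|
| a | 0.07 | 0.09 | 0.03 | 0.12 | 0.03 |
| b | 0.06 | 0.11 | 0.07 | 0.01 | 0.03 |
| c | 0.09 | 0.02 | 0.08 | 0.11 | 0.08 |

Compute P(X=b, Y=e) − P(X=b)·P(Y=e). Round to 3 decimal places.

P(X=b) = 0.06 + 0.11 + 0.07 + 0.01 + 0.03 = 0.28.
P(Y=e) = 0.03 + 0.03 + 0.08 = 0.14.
P(X=b, Y=e) − P(X=b)P(Y=e) = 0.03 − 0.28×0.14 = -0.009.

-0.009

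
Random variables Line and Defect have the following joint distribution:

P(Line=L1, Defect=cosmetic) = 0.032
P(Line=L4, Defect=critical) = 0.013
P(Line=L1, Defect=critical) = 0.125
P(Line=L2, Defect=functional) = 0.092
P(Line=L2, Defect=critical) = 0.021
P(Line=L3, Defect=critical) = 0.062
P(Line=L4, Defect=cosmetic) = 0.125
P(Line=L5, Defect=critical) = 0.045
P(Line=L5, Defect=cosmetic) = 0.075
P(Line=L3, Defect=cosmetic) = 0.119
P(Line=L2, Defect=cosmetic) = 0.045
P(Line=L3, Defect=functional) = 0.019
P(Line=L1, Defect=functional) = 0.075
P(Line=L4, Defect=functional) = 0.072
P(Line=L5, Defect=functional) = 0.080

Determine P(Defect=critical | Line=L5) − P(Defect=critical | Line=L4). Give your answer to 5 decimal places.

P(Line=L5) = 0.075 + 0.080 + 0.045 = 0.200; P(Defect=critical | Line=L5) = 0.045/0.200 = 0.225000.
P(Line=L4) = 0.125 + 0.072 + 0.013 = 0.210; P(Defect=critical | Line=L4) = 0.013/0.210 = 0.061905.
Difference = 0.16310.

0.16310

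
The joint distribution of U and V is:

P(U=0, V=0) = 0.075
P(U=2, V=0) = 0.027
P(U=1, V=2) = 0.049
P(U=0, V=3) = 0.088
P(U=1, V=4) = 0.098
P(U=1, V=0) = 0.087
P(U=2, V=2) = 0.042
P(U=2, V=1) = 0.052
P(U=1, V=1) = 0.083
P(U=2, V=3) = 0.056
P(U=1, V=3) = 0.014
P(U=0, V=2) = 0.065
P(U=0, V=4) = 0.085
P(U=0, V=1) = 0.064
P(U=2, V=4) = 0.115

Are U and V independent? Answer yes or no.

P(U=1) = 0.331 and P(V=3) = 0.158, so their product is 0.05230, but P(U=1, V=3) = 0.014. Since these differ, U and V are not independent.

no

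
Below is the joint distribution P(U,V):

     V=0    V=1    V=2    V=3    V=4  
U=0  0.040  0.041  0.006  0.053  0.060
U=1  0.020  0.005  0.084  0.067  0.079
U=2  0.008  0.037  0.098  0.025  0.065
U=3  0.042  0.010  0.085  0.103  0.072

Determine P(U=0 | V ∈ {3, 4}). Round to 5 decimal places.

0.21565

P(V=3) = 0.053 + 0.067 + 0.025 + 0.103 = 0.248.
P(V=4) = 0.060 + 0.079 + 0.065 + 0.072 = 0.276.
P(V ∈ {3, 4}) = 0.248 + 0.276 = 0.524; P(U=0, V ∈ {3, 4}) = 0.053 + 0.060 = 0.113.
P(U=0 | V ∈ {3, 4}) = 0.113/0.524 = 0.21565.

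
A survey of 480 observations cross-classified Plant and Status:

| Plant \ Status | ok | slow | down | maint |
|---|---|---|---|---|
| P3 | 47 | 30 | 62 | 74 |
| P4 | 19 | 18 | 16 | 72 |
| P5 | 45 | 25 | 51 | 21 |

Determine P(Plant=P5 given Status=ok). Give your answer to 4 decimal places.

Total with Status=ok: 47 + 19 + 45 = 111.
P(Plant=P5 | Status=ok) = 45/111 = 0.4054.

0.4054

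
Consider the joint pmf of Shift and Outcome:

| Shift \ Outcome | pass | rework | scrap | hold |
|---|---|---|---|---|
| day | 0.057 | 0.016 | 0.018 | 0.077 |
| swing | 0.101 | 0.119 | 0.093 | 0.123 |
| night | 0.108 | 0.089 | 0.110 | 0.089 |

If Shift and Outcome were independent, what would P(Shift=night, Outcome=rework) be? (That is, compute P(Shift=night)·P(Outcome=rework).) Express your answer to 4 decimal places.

0.0887

P(Shift=night) = 0.108 + 0.089 + 0.110 + 0.089 = 0.396.
P(Outcome=rework) = 0.016 + 0.119 + 0.089 = 0.224.
Product: 0.396 × 0.224 = 0.0887.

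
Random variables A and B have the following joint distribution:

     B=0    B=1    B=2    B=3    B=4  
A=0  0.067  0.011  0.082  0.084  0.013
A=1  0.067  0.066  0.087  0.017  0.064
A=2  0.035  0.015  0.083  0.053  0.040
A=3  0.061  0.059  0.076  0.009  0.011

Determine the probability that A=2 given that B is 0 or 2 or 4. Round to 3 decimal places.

P(B=0) = 0.067 + 0.067 + 0.035 + 0.061 = 0.230.
P(B=2) = 0.082 + 0.087 + 0.083 + 0.076 = 0.328.
P(B=4) = 0.013 + 0.064 + 0.040 + 0.011 = 0.128.
P(B ∈ {0, 2, 4}) = 0.230 + 0.328 + 0.128 = 0.686; P(A=2, B ∈ {0, 2, 4}) = 0.035 + 0.083 + 0.040 = 0.158.
P(A=2 | B ∈ {0, 2, 4}) = 0.158/0.686 = 0.230.

0.230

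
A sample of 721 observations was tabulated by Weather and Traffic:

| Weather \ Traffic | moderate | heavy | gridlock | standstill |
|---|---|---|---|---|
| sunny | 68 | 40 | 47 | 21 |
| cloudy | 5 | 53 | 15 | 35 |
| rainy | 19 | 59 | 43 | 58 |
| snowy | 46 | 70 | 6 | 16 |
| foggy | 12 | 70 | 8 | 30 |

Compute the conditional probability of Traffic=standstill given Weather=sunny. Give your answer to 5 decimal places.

0.11932

Total with Weather=sunny: 68 + 40 + 47 + 21 = 176.
P(Traffic=standstill | Weather=sunny) = 21/176 = 0.11932.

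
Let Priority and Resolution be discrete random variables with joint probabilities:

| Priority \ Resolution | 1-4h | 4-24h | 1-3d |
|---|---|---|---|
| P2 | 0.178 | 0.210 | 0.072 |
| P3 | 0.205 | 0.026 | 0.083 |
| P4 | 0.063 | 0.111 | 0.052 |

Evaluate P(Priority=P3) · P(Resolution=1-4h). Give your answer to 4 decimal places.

P(Priority=P3) = 0.205 + 0.026 + 0.083 = 0.314.
P(Resolution=1-4h) = 0.178 + 0.205 + 0.063 = 0.446.
Product: 0.314 × 0.446 = 0.1400.

0.1400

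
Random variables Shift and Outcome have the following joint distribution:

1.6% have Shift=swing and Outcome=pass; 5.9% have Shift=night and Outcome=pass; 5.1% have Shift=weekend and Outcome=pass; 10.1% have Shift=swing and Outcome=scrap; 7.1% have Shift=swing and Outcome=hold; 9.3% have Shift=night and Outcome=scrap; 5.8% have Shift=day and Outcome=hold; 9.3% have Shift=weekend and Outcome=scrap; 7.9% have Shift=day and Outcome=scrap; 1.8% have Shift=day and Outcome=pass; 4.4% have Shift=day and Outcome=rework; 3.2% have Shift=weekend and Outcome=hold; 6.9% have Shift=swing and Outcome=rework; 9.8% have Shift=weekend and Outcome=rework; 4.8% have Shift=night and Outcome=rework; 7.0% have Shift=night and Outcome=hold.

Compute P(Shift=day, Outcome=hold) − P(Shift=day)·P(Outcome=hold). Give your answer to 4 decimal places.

0.0120

P(Shift=day) = 0.018 + 0.044 + 0.079 + 0.058 = 0.199.
P(Outcome=hold) = 0.058 + 0.071 + 0.070 + 0.032 = 0.231.
P(Shift=day, Outcome=hold) − P(Shift=day)P(Outcome=hold) = 0.058 − 0.199×0.231 = 0.0120.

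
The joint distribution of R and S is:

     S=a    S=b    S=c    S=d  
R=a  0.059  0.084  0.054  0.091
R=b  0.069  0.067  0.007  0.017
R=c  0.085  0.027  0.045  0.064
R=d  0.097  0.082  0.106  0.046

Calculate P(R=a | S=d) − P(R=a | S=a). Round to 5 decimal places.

0.22711

P(S=d) = 0.091 + 0.017 + 0.064 + 0.046 = 0.218; P(R=a | S=d) = 0.091/0.218 = 0.417431.
P(S=a) = 0.059 + 0.069 + 0.085 + 0.097 = 0.310; P(R=a | S=a) = 0.059/0.310 = 0.190323.
Difference = 0.22711.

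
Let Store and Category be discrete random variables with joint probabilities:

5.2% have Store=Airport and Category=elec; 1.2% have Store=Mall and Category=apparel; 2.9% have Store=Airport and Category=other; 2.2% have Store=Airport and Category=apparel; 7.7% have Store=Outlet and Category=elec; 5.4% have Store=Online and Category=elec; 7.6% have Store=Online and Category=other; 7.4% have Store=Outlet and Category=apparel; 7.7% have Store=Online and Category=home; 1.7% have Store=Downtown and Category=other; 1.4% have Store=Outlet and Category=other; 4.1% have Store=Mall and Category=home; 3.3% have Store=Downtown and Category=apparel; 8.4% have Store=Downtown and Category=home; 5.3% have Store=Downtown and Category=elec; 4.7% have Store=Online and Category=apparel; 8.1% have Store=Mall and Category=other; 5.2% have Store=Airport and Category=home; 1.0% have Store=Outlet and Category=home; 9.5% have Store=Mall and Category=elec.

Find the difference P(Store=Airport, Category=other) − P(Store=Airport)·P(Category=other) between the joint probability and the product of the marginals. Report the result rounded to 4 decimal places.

P(Store=Airport) = 0.022 + 0.052 + 0.052 + 0.029 = 0.155.
P(Category=other) = 0.017 + 0.081 + 0.029 + 0.014 + 0.076 = 0.217.
P(Store=Airport, Category=other) − P(Store=Airport)P(Category=other) = 0.029 − 0.155×0.217 = -0.0046.

-0.0046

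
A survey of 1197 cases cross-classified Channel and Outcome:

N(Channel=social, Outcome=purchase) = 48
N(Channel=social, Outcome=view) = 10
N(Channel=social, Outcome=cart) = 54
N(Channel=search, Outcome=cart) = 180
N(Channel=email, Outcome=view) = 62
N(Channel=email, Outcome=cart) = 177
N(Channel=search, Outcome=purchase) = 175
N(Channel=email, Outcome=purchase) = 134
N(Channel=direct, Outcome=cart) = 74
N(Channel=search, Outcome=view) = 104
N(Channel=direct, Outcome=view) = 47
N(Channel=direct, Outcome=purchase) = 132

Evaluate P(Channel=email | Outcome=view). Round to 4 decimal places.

Total with Outcome=view: 62 + 104 + 10 + 47 = 223.
P(Channel=email | Outcome=view) = 62/223 = 0.2780.

0.2780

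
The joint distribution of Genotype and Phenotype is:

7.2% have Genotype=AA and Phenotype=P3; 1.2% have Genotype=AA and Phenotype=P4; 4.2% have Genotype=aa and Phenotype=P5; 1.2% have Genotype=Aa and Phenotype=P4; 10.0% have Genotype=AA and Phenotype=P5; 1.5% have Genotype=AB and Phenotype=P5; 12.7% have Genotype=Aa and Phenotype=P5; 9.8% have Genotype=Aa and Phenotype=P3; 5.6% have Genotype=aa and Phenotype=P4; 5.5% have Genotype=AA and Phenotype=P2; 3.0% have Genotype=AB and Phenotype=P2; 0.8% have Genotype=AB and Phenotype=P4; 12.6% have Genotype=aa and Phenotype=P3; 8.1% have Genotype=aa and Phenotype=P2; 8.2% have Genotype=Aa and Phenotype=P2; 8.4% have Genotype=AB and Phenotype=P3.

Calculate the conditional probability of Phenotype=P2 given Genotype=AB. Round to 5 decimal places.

P(Genotype=AB) = 0.030 + 0.084 + 0.008 + 0.015 = 0.137.
P(Phenotype=P2 | Genotype=AB) = 0.030/0.137 = 0.21898.

0.21898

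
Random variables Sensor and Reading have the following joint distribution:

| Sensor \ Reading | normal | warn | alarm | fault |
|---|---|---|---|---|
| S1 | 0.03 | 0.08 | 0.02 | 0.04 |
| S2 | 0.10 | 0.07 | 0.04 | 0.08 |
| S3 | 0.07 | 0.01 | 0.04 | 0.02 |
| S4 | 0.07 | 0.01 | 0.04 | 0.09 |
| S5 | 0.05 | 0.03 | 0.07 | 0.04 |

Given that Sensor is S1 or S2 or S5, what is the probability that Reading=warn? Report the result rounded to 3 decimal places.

0.277

P(Sensor=S1) = 0.03 + 0.08 + 0.02 + 0.04 = 0.17.
P(Sensor=S2) = 0.10 + 0.07 + 0.04 + 0.08 = 0.29.
P(Sensor=S5) = 0.05 + 0.03 + 0.07 + 0.04 = 0.19.
P(Sensor ∈ {S1, S2, S5}) = 0.17 + 0.29 + 0.19 = 0.65; P(Reading=warn, Sensor ∈ {S1, S2, S5}) = 0.08 + 0.07 + 0.03 = 0.18.
P(Reading=warn | Sensor ∈ {S1, S2, S5}) = 0.18/0.65 = 0.277.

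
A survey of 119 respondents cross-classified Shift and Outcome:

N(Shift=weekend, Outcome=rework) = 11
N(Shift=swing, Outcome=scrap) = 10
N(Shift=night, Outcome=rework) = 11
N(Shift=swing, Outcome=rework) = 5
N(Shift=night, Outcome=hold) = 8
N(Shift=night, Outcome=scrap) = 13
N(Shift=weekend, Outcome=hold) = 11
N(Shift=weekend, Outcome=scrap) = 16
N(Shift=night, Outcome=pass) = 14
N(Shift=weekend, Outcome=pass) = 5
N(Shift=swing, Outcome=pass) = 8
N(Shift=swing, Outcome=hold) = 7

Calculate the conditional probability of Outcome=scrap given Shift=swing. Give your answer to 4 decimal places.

Total with Shift=swing: 8 + 5 + 10 + 7 = 30.
P(Outcome=scrap | Shift=swing) = 10/30 = 0.3333.

0.3333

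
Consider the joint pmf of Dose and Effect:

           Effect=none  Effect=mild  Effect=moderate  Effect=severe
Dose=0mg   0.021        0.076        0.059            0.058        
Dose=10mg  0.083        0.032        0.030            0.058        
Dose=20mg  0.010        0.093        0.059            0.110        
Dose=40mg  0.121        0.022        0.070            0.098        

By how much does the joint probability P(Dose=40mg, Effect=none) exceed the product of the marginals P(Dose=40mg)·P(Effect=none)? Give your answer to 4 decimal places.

P(Dose=40mg) = 0.121 + 0.022 + 0.070 + 0.098 = 0.311.
P(Effect=none) = 0.021 + 0.083 + 0.010 + 0.121 = 0.235.
P(Dose=40mg, Effect=none) − P(Dose=40mg)P(Effect=none) = 0.121 − 0.311×0.235 = 0.0479.

0.0479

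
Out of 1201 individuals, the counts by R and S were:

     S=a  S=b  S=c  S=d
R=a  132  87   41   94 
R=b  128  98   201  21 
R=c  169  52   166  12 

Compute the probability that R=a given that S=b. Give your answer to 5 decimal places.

0.36709

Total with S=b: 87 + 98 + 52 = 237.
P(R=a | S=b) = 87/237 = 0.36709.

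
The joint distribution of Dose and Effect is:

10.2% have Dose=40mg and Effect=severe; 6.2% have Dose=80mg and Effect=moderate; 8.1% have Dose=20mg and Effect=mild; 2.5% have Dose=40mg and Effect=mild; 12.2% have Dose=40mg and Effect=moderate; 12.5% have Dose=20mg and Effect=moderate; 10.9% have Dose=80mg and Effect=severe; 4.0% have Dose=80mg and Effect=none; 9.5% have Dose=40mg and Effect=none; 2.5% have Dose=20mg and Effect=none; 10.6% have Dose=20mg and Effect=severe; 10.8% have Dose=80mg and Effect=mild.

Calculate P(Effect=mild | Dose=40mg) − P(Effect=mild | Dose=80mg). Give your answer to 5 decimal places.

-0.26588

P(Dose=40mg) = 0.095 + 0.025 + 0.122 + 0.102 = 0.344; P(Effect=mild | Dose=40mg) = 0.025/0.344 = 0.072674.
P(Dose=80mg) = 0.040 + 0.108 + 0.062 + 0.109 = 0.319; P(Effect=mild | Dose=80mg) = 0.108/0.319 = 0.338558.
Difference = -0.26588.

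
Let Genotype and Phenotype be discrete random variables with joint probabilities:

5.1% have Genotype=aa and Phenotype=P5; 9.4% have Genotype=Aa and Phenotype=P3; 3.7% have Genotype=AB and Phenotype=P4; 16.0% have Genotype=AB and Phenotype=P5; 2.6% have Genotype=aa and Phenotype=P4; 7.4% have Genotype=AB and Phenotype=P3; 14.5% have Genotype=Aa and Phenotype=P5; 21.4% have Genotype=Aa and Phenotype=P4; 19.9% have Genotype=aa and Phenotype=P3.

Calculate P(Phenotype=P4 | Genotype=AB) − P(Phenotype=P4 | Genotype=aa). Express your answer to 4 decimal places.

P(Genotype=AB) = 0.074 + 0.037 + 0.160 = 0.271; P(Phenotype=P4 | Genotype=AB) = 0.037/0.271 = 0.13653.
P(Genotype=aa) = 0.199 + 0.026 + 0.051 = 0.276; P(Phenotype=P4 | Genotype=aa) = 0.026/0.276 = 0.09420.
Difference = 0.0423.

0.0423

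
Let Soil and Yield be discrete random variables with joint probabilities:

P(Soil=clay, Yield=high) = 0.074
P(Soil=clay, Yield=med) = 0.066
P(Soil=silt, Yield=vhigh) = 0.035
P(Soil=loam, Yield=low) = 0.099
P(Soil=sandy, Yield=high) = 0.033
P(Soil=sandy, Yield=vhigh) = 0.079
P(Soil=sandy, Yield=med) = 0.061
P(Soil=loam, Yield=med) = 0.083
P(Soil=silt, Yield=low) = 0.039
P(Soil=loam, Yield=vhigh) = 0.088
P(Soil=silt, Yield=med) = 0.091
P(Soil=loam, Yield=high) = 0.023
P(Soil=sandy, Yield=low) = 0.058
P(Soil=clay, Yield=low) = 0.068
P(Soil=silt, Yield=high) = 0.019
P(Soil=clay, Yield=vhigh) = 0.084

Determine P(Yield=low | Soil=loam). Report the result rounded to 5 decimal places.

P(Soil=loam) = 0.099 + 0.083 + 0.023 + 0.088 = 0.293.
P(Yield=low | Soil=loam) = 0.099/0.293 = 0.33788.

0.33788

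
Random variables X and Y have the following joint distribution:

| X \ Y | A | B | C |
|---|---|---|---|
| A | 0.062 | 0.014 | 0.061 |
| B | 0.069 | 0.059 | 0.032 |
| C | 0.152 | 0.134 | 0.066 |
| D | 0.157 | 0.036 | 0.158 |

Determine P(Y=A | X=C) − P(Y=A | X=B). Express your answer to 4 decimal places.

0.0006

P(X=C) = 0.152 + 0.134 + 0.066 = 0.352; P(Y=A | X=C) = 0.152/0.352 = 0.43182.
P(X=B) = 0.069 + 0.059 + 0.032 = 0.160; P(Y=A | X=B) = 0.069/0.160 = 0.43125.
Difference = 0.0006.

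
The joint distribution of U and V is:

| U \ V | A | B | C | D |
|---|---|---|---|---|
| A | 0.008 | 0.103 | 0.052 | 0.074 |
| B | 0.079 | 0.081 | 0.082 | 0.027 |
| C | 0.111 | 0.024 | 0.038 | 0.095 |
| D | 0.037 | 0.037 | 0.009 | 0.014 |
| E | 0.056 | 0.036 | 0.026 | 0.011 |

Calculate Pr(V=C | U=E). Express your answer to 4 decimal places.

P(U=E) = 0.056 + 0.036 + 0.026 + 0.011 = 0.129.
P(V=C | U=E) = 0.026/0.129 = 0.2016.

0.2016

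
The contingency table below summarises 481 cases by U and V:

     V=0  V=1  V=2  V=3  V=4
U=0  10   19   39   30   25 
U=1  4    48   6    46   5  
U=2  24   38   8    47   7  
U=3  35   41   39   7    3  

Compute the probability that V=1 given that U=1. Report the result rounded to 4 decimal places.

0.4404

Total with U=1: 4 + 48 + 6 + 46 + 5 = 109.
P(V=1 | U=1) = 48/109 = 0.4404.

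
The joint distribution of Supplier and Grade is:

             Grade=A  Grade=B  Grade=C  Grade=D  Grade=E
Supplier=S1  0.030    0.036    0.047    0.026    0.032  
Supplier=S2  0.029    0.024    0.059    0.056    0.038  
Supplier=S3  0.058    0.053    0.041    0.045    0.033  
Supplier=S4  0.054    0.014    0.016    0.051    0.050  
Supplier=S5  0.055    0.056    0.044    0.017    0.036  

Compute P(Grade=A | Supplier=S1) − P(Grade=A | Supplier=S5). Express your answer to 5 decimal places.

-0.08898

P(Supplier=S1) = 0.030 + 0.036 + 0.047 + 0.026 + 0.032 = 0.171; P(Grade=A | Supplier=S1) = 0.030/0.171 = 0.175439.
P(Supplier=S5) = 0.055 + 0.056 + 0.044 + 0.017 + 0.036 = 0.208; P(Grade=A | Supplier=S5) = 0.055/0.208 = 0.264423.
Difference = -0.08898.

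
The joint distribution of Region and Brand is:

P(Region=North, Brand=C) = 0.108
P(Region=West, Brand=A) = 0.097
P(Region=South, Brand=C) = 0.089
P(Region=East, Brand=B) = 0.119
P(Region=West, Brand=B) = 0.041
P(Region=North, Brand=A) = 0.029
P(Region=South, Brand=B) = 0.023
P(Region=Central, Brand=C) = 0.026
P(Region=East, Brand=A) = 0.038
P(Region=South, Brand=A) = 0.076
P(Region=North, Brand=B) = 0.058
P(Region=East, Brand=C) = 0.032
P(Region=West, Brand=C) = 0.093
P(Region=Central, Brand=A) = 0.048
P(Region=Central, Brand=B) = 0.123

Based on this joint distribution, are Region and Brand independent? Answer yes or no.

P(Region=Central) = 0.197 and P(Brand=B) = 0.364, so their product is 0.07171, but P(Region=Central, Brand=B) = 0.123. Since these differ, Region and Brand are not independent.

no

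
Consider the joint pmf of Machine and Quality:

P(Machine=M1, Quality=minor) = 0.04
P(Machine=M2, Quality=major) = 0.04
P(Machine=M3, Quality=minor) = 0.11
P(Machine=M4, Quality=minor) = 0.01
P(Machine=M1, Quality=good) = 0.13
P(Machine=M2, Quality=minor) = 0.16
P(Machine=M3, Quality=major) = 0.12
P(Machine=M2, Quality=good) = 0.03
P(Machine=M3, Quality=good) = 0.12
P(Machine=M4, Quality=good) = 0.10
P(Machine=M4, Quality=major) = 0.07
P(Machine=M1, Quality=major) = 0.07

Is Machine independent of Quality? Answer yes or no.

P(Machine=M2) = 0.23 and P(Quality=minor) = 0.32, so their product is 0.0736, but P(Machine=M2, Quality=minor) = 0.16. Since these differ, Machine and Quality are not independent.

no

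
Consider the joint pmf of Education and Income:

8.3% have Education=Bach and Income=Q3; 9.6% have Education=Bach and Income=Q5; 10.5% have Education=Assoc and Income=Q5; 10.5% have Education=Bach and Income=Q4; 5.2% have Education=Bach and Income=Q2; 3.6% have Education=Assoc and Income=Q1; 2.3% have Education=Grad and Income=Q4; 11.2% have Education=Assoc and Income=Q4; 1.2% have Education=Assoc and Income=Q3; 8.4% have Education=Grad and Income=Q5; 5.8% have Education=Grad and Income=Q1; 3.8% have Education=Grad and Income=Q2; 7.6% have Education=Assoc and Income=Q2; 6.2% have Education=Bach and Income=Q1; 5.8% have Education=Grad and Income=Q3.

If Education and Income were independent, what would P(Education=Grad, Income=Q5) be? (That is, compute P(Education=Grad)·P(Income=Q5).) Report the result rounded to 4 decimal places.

P(Education=Grad) = 0.058 + 0.038 + 0.058 + 0.023 + 0.084 = 0.261.
P(Income=Q5) = 0.105 + 0.096 + 0.084 = 0.285.
Product: 0.261 × 0.285 = 0.0744.

0.0744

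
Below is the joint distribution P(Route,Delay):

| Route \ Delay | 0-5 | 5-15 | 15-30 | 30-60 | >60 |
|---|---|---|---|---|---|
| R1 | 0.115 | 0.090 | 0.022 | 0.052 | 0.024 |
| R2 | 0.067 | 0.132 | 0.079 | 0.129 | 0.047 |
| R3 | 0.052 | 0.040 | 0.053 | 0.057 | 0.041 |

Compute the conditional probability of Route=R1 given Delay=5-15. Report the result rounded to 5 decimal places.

P(Delay=5-15) = 0.090 + 0.132 + 0.040 = 0.262.
P(Route=R1 | Delay=5-15) = 0.090/0.262 = 0.34351.

0.34351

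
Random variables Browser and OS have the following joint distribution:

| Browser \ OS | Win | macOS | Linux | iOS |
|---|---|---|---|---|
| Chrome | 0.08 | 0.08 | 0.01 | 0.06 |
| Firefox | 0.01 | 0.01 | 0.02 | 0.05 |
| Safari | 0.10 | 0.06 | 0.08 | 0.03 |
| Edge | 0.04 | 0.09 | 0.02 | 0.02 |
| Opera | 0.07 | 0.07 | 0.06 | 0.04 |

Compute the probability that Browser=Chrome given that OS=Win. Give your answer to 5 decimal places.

0.26667

P(OS=Win) = 0.08 + 0.01 + 0.10 + 0.04 + 0.07 = 0.30.
P(Browser=Chrome | OS=Win) = 0.08/0.30 = 0.26667.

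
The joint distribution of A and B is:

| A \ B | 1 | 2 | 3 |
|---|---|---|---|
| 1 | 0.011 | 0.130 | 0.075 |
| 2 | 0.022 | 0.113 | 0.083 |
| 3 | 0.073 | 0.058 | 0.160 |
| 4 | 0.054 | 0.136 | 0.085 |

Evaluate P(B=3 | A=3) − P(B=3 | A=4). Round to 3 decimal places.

0.241

P(A=3) = 0.073 + 0.058 + 0.160 = 0.291; P(B=3 | A=3) = 0.160/0.291 = 0.5498.
P(A=4) = 0.054 + 0.136 + 0.085 = 0.275; P(B=3 | A=4) = 0.085/0.275 = 0.3091.
Difference = 0.241.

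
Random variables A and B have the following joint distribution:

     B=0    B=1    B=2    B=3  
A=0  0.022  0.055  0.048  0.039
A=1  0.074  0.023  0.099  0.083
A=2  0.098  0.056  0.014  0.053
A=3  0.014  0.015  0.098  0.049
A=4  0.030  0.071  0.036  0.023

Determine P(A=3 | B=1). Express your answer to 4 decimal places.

P(B=1) = 0.055 + 0.023 + 0.056 + 0.015 + 0.071 = 0.220.
P(A=3 | B=1) = 0.015/0.220 = 0.0682.

0.0682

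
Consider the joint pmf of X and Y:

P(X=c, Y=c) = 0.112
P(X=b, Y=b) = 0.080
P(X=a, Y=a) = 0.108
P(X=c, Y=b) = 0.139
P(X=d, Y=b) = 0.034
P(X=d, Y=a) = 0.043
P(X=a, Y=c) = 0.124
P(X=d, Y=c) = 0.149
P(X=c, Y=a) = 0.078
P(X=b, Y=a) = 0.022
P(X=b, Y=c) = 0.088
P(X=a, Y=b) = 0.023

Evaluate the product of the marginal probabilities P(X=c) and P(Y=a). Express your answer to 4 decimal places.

P(X=c) = 0.078 + 0.139 + 0.112 = 0.329.
P(Y=a) = 0.108 + 0.022 + 0.078 + 0.043 = 0.251.
Product: 0.329 × 0.251 = 0.0826.

0.0826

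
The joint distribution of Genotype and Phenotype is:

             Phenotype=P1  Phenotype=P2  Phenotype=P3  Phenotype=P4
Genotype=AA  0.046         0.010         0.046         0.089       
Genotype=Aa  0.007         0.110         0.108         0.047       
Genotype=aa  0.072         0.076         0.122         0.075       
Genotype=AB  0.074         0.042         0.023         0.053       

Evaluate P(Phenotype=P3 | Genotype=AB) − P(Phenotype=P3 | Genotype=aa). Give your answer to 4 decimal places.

P(Genotype=AB) = 0.074 + 0.042 + 0.023 + 0.053 = 0.192; P(Phenotype=P3 | Genotype=AB) = 0.023/0.192 = 0.11979.
P(Genotype=aa) = 0.072 + 0.076 + 0.122 + 0.075 = 0.345; P(Phenotype=P3 | Genotype=aa) = 0.122/0.345 = 0.35362.
Difference = -0.2338.

-0.2338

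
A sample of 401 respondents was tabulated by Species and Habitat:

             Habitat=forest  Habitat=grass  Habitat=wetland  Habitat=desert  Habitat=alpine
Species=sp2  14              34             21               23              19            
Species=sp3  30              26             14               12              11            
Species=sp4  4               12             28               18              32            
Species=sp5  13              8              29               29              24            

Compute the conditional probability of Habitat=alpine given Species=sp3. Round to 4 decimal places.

Total with Species=sp3: 30 + 26 + 14 + 12 + 11 = 93.
P(Habitat=alpine | Species=sp3) = 11/93 = 0.1183.

0.1183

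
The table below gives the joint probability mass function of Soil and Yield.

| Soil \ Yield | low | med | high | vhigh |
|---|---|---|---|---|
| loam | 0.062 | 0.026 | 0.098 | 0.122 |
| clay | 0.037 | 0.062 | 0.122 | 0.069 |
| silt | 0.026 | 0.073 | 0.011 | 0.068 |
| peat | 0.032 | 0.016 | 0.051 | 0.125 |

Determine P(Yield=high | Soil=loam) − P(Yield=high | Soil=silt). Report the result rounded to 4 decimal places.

P(Soil=loam) = 0.062 + 0.026 + 0.098 + 0.122 = 0.308; P(Yield=high | Soil=loam) = 0.098/0.308 = 0.31818.
P(Soil=silt) = 0.026 + 0.073 + 0.011 + 0.068 = 0.178; P(Yield=high | Soil=silt) = 0.011/0.178 = 0.06180.
Difference = 0.2564.

0.2564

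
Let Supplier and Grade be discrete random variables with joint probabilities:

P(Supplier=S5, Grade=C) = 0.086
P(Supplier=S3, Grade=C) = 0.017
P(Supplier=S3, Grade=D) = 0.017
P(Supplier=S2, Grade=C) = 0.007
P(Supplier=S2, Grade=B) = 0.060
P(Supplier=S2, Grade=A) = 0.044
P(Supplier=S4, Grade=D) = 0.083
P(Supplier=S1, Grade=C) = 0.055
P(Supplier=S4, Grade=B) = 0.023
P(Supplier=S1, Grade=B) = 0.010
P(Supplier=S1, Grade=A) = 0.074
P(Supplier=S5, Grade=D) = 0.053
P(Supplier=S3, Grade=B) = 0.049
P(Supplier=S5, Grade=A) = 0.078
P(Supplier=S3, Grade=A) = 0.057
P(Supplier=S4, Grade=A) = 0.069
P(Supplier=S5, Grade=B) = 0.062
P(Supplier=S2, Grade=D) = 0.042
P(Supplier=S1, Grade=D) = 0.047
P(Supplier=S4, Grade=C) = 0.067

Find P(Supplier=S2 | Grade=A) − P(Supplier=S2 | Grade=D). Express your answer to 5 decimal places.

-0.03691

P(Grade=A) = 0.074 + 0.044 + 0.057 + 0.069 + 0.078 = 0.322; P(Supplier=S2 | Grade=A) = 0.044/0.322 = 0.136646.
P(Grade=D) = 0.047 + 0.042 + 0.017 + 0.083 + 0.053 = 0.242; P(Supplier=S2 | Grade=D) = 0.042/0.242 = 0.173554.
Difference = -0.03691.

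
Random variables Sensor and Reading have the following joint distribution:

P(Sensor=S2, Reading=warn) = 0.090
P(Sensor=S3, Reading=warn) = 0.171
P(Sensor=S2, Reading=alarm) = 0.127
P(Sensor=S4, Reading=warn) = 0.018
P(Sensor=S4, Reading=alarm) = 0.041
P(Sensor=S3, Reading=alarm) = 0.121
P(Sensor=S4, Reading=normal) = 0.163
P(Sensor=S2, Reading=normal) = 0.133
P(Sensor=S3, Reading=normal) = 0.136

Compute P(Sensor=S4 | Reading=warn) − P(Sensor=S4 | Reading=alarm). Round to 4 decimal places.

-0.0774

P(Reading=warn) = 0.090 + 0.171 + 0.018 = 0.279; P(Sensor=S4 | Reading=warn) = 0.018/0.279 = 0.06452.
P(Reading=alarm) = 0.127 + 0.121 + 0.041 = 0.289; P(Sensor=S4 | Reading=alarm) = 0.041/0.289 = 0.14187.
Difference = -0.0774.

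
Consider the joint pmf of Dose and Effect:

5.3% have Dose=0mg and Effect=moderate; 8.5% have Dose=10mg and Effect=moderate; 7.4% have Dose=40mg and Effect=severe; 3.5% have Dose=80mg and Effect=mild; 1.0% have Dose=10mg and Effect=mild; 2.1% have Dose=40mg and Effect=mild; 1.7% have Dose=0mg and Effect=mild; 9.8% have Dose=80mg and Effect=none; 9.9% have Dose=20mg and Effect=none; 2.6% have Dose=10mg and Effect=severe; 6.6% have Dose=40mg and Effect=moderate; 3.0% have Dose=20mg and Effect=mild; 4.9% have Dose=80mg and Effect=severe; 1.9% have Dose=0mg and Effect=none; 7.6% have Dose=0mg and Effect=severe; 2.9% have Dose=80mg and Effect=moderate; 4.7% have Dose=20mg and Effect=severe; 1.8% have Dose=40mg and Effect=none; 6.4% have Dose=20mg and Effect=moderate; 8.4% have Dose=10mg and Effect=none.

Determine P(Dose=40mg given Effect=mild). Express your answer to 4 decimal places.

0.1858

P(Effect=mild) = 0.017 + 0.010 + 0.030 + 0.021 + 0.035 = 0.113.
P(Dose=40mg | Effect=mild) = 0.021/0.113 = 0.1858.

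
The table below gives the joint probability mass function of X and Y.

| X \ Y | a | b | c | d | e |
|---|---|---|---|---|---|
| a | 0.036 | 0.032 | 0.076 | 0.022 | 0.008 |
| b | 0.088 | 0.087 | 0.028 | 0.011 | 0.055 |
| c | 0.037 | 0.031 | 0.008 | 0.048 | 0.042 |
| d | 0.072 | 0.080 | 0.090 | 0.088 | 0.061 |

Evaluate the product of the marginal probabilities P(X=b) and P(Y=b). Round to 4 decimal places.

0.0619

P(X=b) = 0.088 + 0.087 + 0.028 + 0.011 + 0.055 = 0.269.
P(Y=b) = 0.032 + 0.087 + 0.031 + 0.080 = 0.230.
Product: 0.269 × 0.230 = 0.0619.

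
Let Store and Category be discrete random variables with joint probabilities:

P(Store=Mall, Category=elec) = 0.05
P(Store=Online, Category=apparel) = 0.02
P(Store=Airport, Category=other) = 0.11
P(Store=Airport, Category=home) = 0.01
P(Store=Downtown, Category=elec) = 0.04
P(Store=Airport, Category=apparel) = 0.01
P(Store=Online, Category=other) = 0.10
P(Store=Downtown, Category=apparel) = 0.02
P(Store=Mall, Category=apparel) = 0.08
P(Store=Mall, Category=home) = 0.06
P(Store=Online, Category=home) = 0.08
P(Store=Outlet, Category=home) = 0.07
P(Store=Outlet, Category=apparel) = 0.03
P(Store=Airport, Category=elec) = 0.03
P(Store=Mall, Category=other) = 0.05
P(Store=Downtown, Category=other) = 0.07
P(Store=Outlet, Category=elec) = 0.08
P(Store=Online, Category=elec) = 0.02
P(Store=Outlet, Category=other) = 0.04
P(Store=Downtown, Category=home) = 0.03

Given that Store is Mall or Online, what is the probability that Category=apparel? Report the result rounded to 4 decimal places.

0.2174

P(Store=Mall) = 0.08 + 0.05 + 0.06 + 0.05 = 0.24.
P(Store=Online) = 0.02 + 0.02 + 0.08 + 0.10 = 0.22.
P(Store ∈ {Mall, Online}) = 0.24 + 0.22 = 0.46; P(Category=apparel, Store ∈ {Mall, Online}) = 0.08 + 0.02 = 0.10.
P(Category=apparel | Store ∈ {Mall, Online}) = 0.10/0.46 = 0.2174.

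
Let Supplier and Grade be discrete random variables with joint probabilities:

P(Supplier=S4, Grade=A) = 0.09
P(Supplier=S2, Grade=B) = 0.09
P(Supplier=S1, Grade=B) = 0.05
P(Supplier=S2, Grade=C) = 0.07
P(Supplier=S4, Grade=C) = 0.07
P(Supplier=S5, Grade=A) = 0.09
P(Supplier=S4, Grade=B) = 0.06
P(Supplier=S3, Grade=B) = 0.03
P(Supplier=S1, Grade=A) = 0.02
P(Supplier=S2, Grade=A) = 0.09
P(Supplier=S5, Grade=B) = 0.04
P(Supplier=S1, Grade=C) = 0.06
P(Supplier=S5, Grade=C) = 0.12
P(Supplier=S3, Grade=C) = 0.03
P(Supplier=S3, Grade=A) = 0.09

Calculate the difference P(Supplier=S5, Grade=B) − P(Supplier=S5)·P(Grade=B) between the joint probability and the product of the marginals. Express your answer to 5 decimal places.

-0.02750

P(Supplier=S5) = 0.09 + 0.04 + 0.12 = 0.25.
P(Grade=B) = 0.05 + 0.09 + 0.03 + 0.06 + 0.04 = 0.27.
P(Supplier=S5, Grade=B) − P(Supplier=S5)P(Grade=B) = 0.04 − 0.25×0.27 = -0.02750.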